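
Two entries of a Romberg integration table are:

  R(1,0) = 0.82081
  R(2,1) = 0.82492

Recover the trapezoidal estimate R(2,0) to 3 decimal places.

0.824

From R(2,1) = (4·R(2,0) − R(1,0))/3, solve for R(2,0):
4·R(2,0) = 3·0.82492 + 0.82081 = 3.29557
R(2,0) = 0.82389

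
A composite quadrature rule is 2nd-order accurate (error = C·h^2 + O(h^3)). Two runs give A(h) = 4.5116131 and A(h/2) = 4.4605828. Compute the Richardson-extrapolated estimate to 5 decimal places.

4.44357

The leading error scales as h^2; refining by a factor of 2 reduces it by 2^2 = 4.
Extrapolated value = (4·A(h/2) − A(h)) / (4 − 1)
= (4·4.4605828 − 4.5116131) / 3
= 13.3307181 / 3 = 4.4435727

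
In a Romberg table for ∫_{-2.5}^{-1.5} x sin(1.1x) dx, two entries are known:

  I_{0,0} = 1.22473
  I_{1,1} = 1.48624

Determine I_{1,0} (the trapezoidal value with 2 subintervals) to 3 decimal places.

1.421

From I_{1,1} = (4·I_{1,0} − I_{0,0})/3, solve for I_{1,0}:
4·I_{1,0} = 3·1.48624 + 1.22473 = 5.68345
I_{1,0} = 1.42086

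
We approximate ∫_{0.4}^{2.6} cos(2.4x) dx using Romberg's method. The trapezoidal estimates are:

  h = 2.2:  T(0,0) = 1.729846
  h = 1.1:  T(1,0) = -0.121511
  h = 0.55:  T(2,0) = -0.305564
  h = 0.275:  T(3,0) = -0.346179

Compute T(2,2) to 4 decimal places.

T(1,1) = (4·(-0.121511) − 1.729846) / 3 = -0.738630
T(2,1) = -0.305564 + (-0.305564 − (-0.121511))/3 = -0.366915
T(2,2) = -0.366915 + (-0.366915 − (-0.738630))/15 = -0.342134

-0.3421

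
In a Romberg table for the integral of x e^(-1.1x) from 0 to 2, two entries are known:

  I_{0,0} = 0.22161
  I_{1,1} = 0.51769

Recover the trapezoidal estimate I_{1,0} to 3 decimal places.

From I_{1,1} = (4·I_{1,0} − I_{0,0})/3, solve for I_{1,0}:
4·I_{1,0} = 3·0.51769 + 0.22161 = 1.77468
I_{1,0} = 0.44367

0.444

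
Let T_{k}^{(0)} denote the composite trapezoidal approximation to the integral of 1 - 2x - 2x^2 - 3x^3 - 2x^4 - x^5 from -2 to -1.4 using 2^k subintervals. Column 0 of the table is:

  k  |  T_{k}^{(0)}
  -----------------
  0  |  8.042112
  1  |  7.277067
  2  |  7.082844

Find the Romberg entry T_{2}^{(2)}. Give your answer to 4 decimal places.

T_{1}^{(1)} = 7.277067 + (7.277067 − 8.042112)/3 = 7.022052
T_{2}^{(1)} = (4·7.082844 − 7.277067) / 3 = 7.018103
T_{2}^{(2)} = (16·7.018103 − 7.022052) / 15 = 7.017840

7.0178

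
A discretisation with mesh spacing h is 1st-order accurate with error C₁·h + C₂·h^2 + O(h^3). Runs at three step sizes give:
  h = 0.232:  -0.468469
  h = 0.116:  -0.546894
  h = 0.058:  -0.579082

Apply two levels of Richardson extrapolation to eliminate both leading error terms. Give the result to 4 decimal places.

First eliminate the h term (factor 2^1 = 2):
  B₁ = (2·(-0.546894) − (-0.468469))/1 = -0.625319
  B₂ = (2·(-0.579082) − (-0.546894))/1 = -0.611270
Then eliminate the h^2 term (factor 2^2 = 4):
  (4·(-0.611270) − (-0.625319))/3 = -0.606587

-0.6066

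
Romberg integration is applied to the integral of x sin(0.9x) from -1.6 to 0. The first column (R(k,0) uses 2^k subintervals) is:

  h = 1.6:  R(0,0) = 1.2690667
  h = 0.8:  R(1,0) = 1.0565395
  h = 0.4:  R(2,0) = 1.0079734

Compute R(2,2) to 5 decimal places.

0.99219

R(1,1) = (4·1.0565395 − 1.2690667) / 3 = 0.9856971
R(2,1) = (4·1.0079734 − 1.0565395) / 3 = 0.9917847
R(2,2) = 0.9917847 + (0.9917847 − 0.9856971)/15 = 0.9921905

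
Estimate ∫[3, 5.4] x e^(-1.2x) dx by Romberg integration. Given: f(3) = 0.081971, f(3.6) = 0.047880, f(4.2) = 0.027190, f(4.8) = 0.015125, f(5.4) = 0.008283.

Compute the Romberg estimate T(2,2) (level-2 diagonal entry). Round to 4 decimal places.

T(0,0) (trapezoid, 1 panel, h=2.4000): 0.108305
T(1,0) (trapezoid, 2 panels, h=1.2000): 0.086780
T(2,0) (trapezoid, 4 panels, h=0.6000): 0.081193
T(1,1) = 0.086780 + (0.086780 − 0.108305)/3 = 0.079605
T(2,1) = 0.081193 + (0.081193 − 0.086780)/3 = 0.079331
T(2,2) = 0.079331 + (0.079331 − 0.079605)/15 = 0.079313

0.0793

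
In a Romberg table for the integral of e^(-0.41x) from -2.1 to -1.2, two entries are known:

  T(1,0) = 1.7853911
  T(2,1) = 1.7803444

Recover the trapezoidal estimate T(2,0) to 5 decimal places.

1.78161

From T(2,1) = (4·T(2,0) − T(1,0))/3, solve for T(2,0):
4·T(2,0) = 3·1.7803444 + 1.7853911 = 7.1264243
T(2,0) = 1.7816061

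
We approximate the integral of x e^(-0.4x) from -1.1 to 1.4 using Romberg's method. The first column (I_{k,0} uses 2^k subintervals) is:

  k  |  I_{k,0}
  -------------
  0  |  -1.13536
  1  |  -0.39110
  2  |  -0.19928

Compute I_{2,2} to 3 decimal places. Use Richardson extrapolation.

I_{1,1} = (4·(-0.39110) − (-1.13536)) / 3 = -0.14301
I_{2,1} = (4·(-0.19928) − (-0.39110)) / 3 = -0.13534
I_{2,2} = -0.13534 + (-0.13534 − (-0.14301))/15 = -0.13483

-0.135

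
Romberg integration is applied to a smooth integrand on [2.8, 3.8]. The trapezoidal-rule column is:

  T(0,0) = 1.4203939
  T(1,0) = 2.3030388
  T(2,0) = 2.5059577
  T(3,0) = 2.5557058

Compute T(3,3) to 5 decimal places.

2.57220

Richardson extrapolation on the trapezoidal column (denominator 4−1=3):
T(1,1) = 2.3030388 + (2.3030388 − 1.4203939)/3 = 2.5972538
T(2,1) = 2.5059577 + (2.5059577 − 2.3030388)/3 = 2.5735973
T(3,1) = (4·2.5557058 − 2.5059577) / 3 = 2.5722885
T(2,2) = (16·2.5735973 − 2.5972538) / 15 = 2.5720202
T(3,2) = 2.5722885 + (2.5722885 − 2.5735973)/15 = 2.5722012
T(3,3) = (64·2.5722012 − 2.5720202) / 63 = 2.5722041
(Column j=1 coincides with Simpson's rule on the same nodes.)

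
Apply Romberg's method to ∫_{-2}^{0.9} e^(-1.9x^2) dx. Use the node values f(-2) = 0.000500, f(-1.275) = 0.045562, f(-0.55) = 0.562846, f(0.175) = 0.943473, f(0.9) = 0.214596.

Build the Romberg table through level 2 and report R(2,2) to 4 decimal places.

1.2860

R(0,0) (trapezoid, 1 panel, h=2.9000): 0.311889
R(1,0) (trapezoid, 2 panels, h=1.4500): 0.972071
R(2,0) (trapezoid, 4 panels, h=0.7250): 1.203086
R(1,1) = 0.972071 + (0.972071 − 0.311889)/3 = 1.192132
R(2,1) = 1.203086 + (1.203086 − 0.972071)/3 = 1.280091
R(2,2) = 1.280091 + (1.280091 − 1.192132)/15 = 1.285955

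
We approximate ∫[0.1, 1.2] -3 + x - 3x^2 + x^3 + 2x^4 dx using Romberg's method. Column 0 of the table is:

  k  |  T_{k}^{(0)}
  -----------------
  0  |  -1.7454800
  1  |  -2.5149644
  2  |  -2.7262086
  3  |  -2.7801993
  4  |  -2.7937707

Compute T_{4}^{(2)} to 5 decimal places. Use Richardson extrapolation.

T_{3}^{(1)} = (4·(-2.7801993) − (-2.7262086)) / 3 = -2.7981962
T_{4}^{(1)} = -2.7937707 + (-2.7937707 − (-2.7801993))/3 = -2.7982945
T_{4}^{(2)} = -2.7982945 + (-2.7982945 − (-2.7981962))/15 = -2.7983011

-2.79830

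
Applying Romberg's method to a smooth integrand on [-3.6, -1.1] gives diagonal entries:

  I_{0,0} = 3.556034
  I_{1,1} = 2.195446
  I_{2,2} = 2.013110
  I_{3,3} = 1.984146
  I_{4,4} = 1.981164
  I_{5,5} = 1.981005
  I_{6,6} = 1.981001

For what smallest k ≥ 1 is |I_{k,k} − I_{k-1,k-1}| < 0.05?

k = 3

|I_{1,1} − I_{0,0}| = 1.360588 ≥ 0.05
|I_{2,2} − I_{1,1}| = 0.182336 ≥ 0.05
|I_{3,3} − I_{2,2}| = 0.028964 < 0.05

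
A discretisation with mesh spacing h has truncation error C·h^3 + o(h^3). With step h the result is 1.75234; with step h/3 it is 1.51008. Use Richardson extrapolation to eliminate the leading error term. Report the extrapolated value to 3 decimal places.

Extrapolated value = (27·A(h/3) − A(h)) / (27 − 1)
= (27·1.51008 − 1.75234) / 26
= 39.01982 / 26 = 1.50076

1.501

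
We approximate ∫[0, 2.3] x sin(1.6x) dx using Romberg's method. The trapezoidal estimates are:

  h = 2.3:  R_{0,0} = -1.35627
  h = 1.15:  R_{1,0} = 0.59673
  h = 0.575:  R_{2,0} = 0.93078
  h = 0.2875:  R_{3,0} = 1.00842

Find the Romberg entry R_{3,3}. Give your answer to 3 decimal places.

1.034

R_{1,1} = (4·0.59673 − (-1.35627)) / 3 = 1.24773
R_{2,1} = (4·0.93078 − 0.59673) / 3 = 1.04213
R_{3,1} = (4·1.00842 − 0.93078) / 3 = 1.03430
R_{2,2} = (16·1.04213 − 1.24773) / 15 = 1.02842
R_{3,2} = 1.03430 + (1.03430 − 1.04213)/15 = 1.03378
R_{3,3} = (64·1.03378 − 1.02842) / 63 = 1.03387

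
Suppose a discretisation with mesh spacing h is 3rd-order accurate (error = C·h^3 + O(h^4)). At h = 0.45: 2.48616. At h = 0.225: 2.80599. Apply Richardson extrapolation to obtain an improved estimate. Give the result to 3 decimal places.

2.852

Extrapolated value = (8·A(h/2) − A(h)) / (8 − 1)
= (8·2.80599 − 2.48616) / 7
= 19.96176 / 7 = 2.85168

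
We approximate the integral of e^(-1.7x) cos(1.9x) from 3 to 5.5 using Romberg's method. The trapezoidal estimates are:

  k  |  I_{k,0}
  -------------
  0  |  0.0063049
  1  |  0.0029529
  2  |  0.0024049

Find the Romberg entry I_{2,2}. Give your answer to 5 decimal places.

0.00225

I_{1,1} = 0.0029529 + (0.0029529 − 0.0063049)/3 = 0.0018356
I_{2,1} = (4·0.0024049 − 0.0029529) / 3 = 0.0022222
I_{2,2} = (16·0.0022222 − 0.0018356) / 15 = 0.0022480
(Column j=1 coincides with Simpson's rule on the same nodes.)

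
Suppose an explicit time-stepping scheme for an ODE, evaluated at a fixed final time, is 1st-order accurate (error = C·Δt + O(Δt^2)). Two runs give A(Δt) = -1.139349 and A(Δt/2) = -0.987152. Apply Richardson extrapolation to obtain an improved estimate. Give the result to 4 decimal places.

The leading error scales as Δt; refining by a factor of 2 reduces it by 2^1 = 2.
Extrapolated value = (2·A(Δt/2) − A(Δt)) / (2 − 1)
= (2·(-0.987152) − (-1.139349)) / 1
= -0.834955 / 1 = -0.834955

-0.8350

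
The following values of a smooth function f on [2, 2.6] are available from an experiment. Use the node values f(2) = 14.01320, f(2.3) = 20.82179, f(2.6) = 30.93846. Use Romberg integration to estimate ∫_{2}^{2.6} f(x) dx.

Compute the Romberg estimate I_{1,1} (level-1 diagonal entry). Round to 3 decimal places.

I_{0,0} (trapezoid, 1 panel, h=0.6000): 13.48550
I_{1,0} (trapezoid, 2 panels, h=0.3000): 12.98929
I_{1,1} = 12.98929 + (12.98929 − 13.48550)/3 = 12.82389

12.824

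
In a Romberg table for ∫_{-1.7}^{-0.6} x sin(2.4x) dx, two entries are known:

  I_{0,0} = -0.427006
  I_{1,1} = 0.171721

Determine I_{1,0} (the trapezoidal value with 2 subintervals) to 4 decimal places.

0.0220

From I_{1,1} = (4·I_{1,0} − I_{0,0})/3, solve for I_{1,0}:
4·I_{1,0} = 3·0.171721 + (-0.427006) = 0.088157
I_{1,0} = 0.022039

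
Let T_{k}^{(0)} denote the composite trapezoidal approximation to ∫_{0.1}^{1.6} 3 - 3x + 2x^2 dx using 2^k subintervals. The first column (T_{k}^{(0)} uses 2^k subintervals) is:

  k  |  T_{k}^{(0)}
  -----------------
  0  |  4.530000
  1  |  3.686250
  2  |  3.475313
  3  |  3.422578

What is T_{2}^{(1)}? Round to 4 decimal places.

Richardson extrapolation on the trapezoidal column (denominator 4−1=3):
T_{2}^{(1)} = 3.475313 + (3.475313 − 3.686250)/3 = 3.405001

3.4050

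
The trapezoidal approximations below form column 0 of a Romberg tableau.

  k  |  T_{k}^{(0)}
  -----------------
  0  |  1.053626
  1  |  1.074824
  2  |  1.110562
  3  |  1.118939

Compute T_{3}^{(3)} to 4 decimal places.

Richardson extrapolation on the trapezoidal column (denominator 4−1=3):
T_{1}^{(1)} = (4·1.074824 − 1.053626) / 3 = 1.081890
T_{2}^{(1)} = (4·1.110562 − 1.074824) / 3 = 1.122475
T_{3}^{(1)} = (4·1.118939 − 1.110562) / 3 = 1.121731
T_{2}^{(2)} = (16·1.122475 − 1.081890) / 15 = 1.125181
T_{3}^{(2)} = (16·1.121731 − 1.122475) / 15 = 1.121681
T_{3}^{(3)} = 1.121681 + (1.121681 − 1.125181)/63 = 1.121625

1.1216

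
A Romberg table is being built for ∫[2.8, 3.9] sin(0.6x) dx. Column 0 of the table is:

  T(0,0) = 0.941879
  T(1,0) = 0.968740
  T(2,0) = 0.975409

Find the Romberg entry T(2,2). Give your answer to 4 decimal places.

Richardson extrapolation on the trapezoidal column (denominator 4−1=3):
T(1,1) = 0.968740 + (0.968740 − 0.941879)/3 = 0.977694
T(2,1) = (4·0.975409 − 0.968740) / 3 = 0.977632
T(2,2) = 0.977632 + (0.977632 − 0.977694)/15 = 0.977628
(Column j=1 coincides with Simpson's rule on the same nodes.)

0.9776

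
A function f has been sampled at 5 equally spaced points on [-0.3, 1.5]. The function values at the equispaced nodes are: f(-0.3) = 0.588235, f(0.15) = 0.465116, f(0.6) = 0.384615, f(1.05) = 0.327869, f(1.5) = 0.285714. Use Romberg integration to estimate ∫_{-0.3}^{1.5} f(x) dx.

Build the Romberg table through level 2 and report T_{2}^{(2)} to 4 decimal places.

T_{0}^{(0)} (trapezoid, 1 panel, h=1.8000): 0.786554
T_{1}^{(0)} (trapezoid, 2 panels, h=0.9000): 0.739431
T_{2}^{(0)} (trapezoid, 4 panels, h=0.4500): 0.726559
T_{1}^{(1)} = 0.739431 + (0.739431 − 0.786554)/3 = 0.723723
T_{2}^{(1)} = 0.726559 + (0.726559 − 0.739431)/3 = 0.722268
T_{2}^{(2)} = 0.722268 + (0.722268 − 0.723723)/15 = 0.722171

0.7222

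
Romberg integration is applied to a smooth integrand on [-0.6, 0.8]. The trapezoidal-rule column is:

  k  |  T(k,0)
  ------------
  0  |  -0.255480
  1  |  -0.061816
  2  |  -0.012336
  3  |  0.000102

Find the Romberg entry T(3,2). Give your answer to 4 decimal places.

Richardson extrapolation on the trapezoidal column (denominator 4−1=3):
T(2,1) = -0.012336 + (-0.012336 − (-0.061816))/3 = 0.004157
T(3,1) = 0.000102 + (0.000102 − (-0.012336))/3 = 0.004248
T(3,2) = (16·0.004248 − 0.004157) / 15 = 0.004254

0.0043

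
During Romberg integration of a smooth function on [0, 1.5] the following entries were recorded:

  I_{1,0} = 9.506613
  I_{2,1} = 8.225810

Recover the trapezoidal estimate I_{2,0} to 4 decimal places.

8.5460

From I_{2,1} = (4·I_{2,0} − I_{1,0})/3, solve for I_{2,0}:
4·I_{2,0} = 3·8.225810 + 9.506613 = 34.184043
I_{2,0} = 8.546011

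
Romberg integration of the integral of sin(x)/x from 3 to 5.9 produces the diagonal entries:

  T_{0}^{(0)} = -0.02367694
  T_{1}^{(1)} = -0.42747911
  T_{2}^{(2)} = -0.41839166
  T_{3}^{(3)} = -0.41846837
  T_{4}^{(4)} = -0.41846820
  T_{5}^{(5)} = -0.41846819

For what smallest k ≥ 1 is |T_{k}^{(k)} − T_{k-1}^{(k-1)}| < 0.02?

k = 2

|T_{1}^{(1)} − T_{0}^{(0)}| = 0.40380217 ≥ 0.02
|T_{2}^{(2)} − T_{1}^{(1)}| = 0.00908745 < 0.02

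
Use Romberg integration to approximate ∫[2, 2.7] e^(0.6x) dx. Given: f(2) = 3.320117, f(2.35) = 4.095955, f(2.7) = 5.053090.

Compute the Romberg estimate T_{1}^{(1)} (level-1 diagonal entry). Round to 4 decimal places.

2.8883

T_{0}^{(0)} (trapezoid, 1 panel, h=0.7000): 2.930622
T_{1}^{(0)} (trapezoid, 2 panels, h=0.3500): 2.898895
T_{1}^{(1)} = 2.898895 + (2.898895 − 2.930622)/3 = 2.888319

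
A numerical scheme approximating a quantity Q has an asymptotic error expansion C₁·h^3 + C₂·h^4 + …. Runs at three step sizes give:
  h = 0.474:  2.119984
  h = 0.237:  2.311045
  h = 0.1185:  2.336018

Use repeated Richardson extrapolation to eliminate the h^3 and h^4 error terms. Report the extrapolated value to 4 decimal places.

2.3397

First eliminate the h^3 term (factor 2^3 = 8):
  B₁ = (8·2.311045 − 2.119984)/7 = 2.338339
  B₂ = (8·2.336018 − 2.311045)/7 = 2.339586
Then eliminate the h^4 term (factor 2^4 = 16):
  (16·2.339586 − 2.338339)/15 = 2.339669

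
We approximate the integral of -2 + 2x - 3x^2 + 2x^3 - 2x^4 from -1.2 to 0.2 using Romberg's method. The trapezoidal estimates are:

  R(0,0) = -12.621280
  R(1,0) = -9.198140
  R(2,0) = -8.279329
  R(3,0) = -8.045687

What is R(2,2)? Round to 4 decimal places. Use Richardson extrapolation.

-7.9675

Richardson extrapolation on the trapezoidal column (denominator 4−1=3):
R(1,1) = (4·(-9.198140) − (-12.621280)) / 3 = -8.057093
R(2,1) = -8.279329 + (-8.279329 − (-9.198140))/3 = -7.973059
R(2,2) = (16·(-7.973059) − (-8.057093)) / 15 = -7.967457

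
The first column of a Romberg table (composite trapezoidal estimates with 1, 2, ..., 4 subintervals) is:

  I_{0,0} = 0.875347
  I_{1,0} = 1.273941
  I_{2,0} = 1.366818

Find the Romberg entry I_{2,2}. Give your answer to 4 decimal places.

1.3972

Richardson extrapolation on the trapezoidal column (denominator 4−1=3):
I_{1,1} = (4·1.273941 − 0.875347) / 3 = 1.406806
I_{2,1} = 1.366818 + (1.366818 − 1.273941)/3 = 1.397777
I_{2,2} = (16·1.397777 − 1.406806) / 15 = 1.397175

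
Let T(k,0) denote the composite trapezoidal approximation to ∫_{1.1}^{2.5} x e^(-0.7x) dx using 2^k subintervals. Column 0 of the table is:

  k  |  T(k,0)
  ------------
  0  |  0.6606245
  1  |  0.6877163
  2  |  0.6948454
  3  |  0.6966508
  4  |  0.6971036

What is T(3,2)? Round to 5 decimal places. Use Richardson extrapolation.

0.69725

T(2,1) = 0.6948454 + (0.6948454 − 0.6877163)/3 = 0.6972218
T(3,1) = 0.6966508 + (0.6966508 − 0.6948454)/3 = 0.6972526
T(3,2) = 0.6972526 + (0.6972526 − 0.6972218)/15 = 0.6972547
(Column j=1 coincides with Simpson's rule on the same nodes.)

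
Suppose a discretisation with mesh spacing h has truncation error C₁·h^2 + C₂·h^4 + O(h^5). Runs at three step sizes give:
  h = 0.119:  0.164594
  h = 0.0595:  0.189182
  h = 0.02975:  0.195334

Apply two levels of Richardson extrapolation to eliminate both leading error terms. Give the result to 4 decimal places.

0.1974

First eliminate the h^2 term (factor 2^2 = 4):
  B₁ = (4·0.189182 − 0.164594)/3 = 0.197378
  B₂ = (4·0.195334 − 0.189182)/3 = 0.197385
Then eliminate the h^4 term (factor 2^4 = 16):
  (16·0.197385 − 0.197378)/15 = 0.197385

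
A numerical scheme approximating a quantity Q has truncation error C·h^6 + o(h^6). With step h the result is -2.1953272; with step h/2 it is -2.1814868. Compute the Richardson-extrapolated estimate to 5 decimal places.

-2.18127

The leading error scales as h^6; refining by a factor of 2 reduces it by 2^6 = 64.
Extrapolated value = (64·A(h/2) − A(h)) / (64 − 1)
= (64·(-2.1814868) − (-2.1953272)) / 63
= -137.4198280 / 63 = -2.1812671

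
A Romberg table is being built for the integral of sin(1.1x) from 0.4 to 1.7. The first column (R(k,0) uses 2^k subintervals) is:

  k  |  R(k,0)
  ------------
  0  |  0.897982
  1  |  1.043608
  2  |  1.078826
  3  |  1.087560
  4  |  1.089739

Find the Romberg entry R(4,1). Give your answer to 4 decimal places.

1.0905

Richardson extrapolation on the trapezoidal column (denominator 4−1=3):
R(4,1) = 1.089739 + (1.089739 − 1.087560)/3 = 1.090465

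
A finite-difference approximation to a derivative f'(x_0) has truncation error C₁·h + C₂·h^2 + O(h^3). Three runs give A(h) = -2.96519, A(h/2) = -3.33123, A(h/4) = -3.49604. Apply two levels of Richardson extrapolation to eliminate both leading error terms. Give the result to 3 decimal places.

First eliminate the h term (factor 2^1 = 2):
  B₁ = (2·(-3.33123) − (-2.96519))/1 = -3.69727
  B₂ = (2·(-3.49604) − (-3.33123))/1 = -3.66085
Then eliminate the h^2 term (factor 2^2 = 4):
  (4·(-3.66085) − (-3.69727))/3 = -3.64871

-3.649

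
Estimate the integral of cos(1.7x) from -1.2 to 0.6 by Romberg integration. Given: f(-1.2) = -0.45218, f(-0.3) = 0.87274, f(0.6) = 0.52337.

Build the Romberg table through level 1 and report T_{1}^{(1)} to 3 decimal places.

1.069

T_{0}^{(0)} (trapezoid, 1 panel, h=1.8000): 0.06407
T_{1}^{(0)} (trapezoid, 2 panels, h=0.9000): 0.81750
T_{1}^{(1)} = 0.81750 + (0.81750 − 0.06407)/3 = 1.06864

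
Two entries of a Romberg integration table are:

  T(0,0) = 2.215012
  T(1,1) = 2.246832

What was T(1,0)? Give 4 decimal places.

From T(1,1) = (4·T(1,0) − T(0,0))/3, solve for T(1,0):
4·T(1,0) = 3·2.246832 + 2.215012 = 8.955508
T(1,0) = 2.238877

2.2389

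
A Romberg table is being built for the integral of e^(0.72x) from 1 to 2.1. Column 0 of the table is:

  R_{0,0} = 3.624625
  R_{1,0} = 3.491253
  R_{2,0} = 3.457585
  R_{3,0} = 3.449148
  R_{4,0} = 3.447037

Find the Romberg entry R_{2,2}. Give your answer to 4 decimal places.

3.4463

Richardson extrapolation on the trapezoidal column (denominator 4−1=3):
R_{1,1} = 3.491253 + (3.491253 − 3.624625)/3 = 3.446796
R_{2,1} = 3.457585 + (3.457585 − 3.491253)/3 = 3.446362
R_{2,2} = (16·3.446362 − 3.446796) / 15 = 3.446333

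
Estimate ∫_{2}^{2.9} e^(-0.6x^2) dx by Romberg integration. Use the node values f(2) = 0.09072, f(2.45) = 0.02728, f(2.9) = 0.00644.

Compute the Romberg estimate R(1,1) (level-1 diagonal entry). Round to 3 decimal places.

0.031

R(0,0) (trapezoid, 1 panel, h=0.9000): 0.04372
R(1,0) (trapezoid, 2 panels, h=0.4500): 0.03414
R(1,1) = 0.03414 + (0.03414 − 0.04372)/3 = 0.03095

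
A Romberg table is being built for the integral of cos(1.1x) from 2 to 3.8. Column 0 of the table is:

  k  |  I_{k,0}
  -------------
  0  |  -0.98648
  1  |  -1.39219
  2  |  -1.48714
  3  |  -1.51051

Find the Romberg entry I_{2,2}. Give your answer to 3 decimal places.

I_{1,1} = (4·(-1.39219) − (-0.98648)) / 3 = -1.52743
I_{2,1} = -1.48714 + (-1.48714 − (-1.39219))/3 = -1.51879
I_{2,2} = (16·(-1.51879) − (-1.52743)) / 15 = -1.51821

-1.518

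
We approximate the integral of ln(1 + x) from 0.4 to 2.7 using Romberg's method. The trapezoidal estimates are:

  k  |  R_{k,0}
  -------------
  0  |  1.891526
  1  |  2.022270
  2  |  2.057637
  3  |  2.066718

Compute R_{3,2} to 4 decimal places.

Richardson extrapolation on the trapezoidal column (denominator 4−1=3):
R_{2,1} = (4·2.057637 − 2.022270) / 3 = 2.069426
R_{3,1} = 2.066718 + (2.066718 − 2.057637)/3 = 2.069745
R_{3,2} = (16·2.069745 − 2.069426) / 15 = 2.069766
(Column j=1 coincides with Simpson's rule on the same nodes.)

2.0698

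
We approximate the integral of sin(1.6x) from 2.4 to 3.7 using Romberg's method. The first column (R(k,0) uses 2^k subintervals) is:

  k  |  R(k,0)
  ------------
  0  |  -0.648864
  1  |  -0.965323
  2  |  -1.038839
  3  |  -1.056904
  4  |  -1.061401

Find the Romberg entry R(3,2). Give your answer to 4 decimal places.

-1.0629

Richardson extrapolation on the trapezoidal column (denominator 4−1=3):
R(2,1) = -1.038839 + (-1.038839 − (-0.965323))/3 = -1.063344
R(3,1) = (4·(-1.056904) − (-1.038839)) / 3 = -1.062926
R(3,2) = (16·(-1.062926) − (-1.063344)) / 15 = -1.062898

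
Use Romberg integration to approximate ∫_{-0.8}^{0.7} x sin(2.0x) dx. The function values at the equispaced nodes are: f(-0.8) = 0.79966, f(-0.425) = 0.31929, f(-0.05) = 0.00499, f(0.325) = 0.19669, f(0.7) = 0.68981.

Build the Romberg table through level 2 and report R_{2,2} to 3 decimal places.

R_{0,0} (trapezoid, 1 panel, h=1.5000): 1.11710
R_{1,0} (trapezoid, 2 panels, h=0.7500): 0.56229
R_{2,0} (trapezoid, 4 panels, h=0.3750): 0.47464
R_{1,1} = 0.56229 + (0.56229 − 1.11710)/3 = 0.37735
R_{2,1} = 0.47464 + (0.47464 − 0.56229)/3 = 0.44542
R_{2,2} = 0.44542 + (0.44542 − 0.37735)/15 = 0.44996

0.450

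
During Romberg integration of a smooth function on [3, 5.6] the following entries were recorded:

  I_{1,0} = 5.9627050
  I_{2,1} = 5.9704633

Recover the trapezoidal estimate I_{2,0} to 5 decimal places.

From I_{2,1} = (4·I_{2,0} − I_{1,0})/3, solve for I_{2,0}:
4·I_{2,0} = 3·5.9704633 + 5.9627050 = 23.8740949
I_{2,0} = 5.9685237

5.96852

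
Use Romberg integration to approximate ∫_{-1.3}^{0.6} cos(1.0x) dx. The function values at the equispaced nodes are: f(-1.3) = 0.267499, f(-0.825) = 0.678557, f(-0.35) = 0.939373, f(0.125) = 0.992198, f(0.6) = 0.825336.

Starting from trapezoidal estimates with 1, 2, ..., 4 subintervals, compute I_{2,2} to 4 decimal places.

1.5282

I_{0,0} (trapezoid, 1 panel, h=1.9000): 1.038193
I_{1,0} (trapezoid, 2 panels, h=0.9500): 1.411501
I_{2,0} (trapezoid, 4 panels, h=0.4750): 1.499359
I_{1,1} = 1.411501 + (1.411501 − 1.038193)/3 = 1.535937
I_{2,1} = 1.499359 + (1.499359 − 1.411501)/3 = 1.528645
I_{2,2} = 1.528645 + (1.528645 − 1.535937)/15 = 1.528159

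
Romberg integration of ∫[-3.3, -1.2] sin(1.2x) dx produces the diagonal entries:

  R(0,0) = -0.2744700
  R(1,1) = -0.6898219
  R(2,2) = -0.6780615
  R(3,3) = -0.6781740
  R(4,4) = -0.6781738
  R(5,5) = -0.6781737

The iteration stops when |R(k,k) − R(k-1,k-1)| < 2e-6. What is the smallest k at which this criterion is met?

|R(1,1) − R(0,0)| = 0.4153519 ≥ 2e-6
|R(2,2) − R(1,1)| = 0.0117604 ≥ 2e-6
|R(3,3) − R(2,2)| = 0.0001125 ≥ 2e-6
|R(4,4) − R(3,3)| = 0.0000002 < 2e-6

k = 4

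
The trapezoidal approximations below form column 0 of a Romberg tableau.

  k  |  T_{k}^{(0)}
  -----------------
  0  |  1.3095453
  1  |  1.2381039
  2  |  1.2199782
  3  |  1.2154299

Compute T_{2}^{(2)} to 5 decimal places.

1.21391

T_{1}^{(1)} = (4·1.2381039 − 1.3095453) / 3 = 1.2142901
T_{2}^{(1)} = 1.2199782 + (1.2199782 − 1.2381039)/3 = 1.2139363
T_{2}^{(2)} = (16·1.2139363 − 1.2142901) / 15 = 1.2139127
(Column j=1 coincides with Simpson's rule on the same nodes.)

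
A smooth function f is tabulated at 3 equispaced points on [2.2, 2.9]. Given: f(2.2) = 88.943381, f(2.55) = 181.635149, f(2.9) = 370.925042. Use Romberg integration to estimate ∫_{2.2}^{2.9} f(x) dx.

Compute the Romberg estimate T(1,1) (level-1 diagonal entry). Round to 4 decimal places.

T(0,0) (trapezoid, 1 panel, h=0.7000): 160.953948
T(1,0) (trapezoid, 2 panels, h=0.3500): 144.049276
T(1,1) = 144.049276 + (144.049276 − 160.953948)/3 = 138.414385

138.4144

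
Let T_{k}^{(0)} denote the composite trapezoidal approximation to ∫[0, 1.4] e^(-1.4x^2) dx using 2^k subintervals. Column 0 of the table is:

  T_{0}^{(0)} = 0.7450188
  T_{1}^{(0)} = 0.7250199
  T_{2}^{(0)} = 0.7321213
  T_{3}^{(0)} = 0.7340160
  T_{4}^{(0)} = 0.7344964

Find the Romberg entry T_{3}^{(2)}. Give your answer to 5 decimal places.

0.73466

Richardson extrapolation on the trapezoidal column (denominator 4−1=3):
T_{2}^{(1)} = (4·0.7321213 − 0.7250199) / 3 = 0.7344884
T_{3}^{(1)} = 0.7340160 + (0.7340160 − 0.7321213)/3 = 0.7346476
T_{3}^{(2)} = (16·0.7346476 − 0.7344884) / 15 = 0.7346582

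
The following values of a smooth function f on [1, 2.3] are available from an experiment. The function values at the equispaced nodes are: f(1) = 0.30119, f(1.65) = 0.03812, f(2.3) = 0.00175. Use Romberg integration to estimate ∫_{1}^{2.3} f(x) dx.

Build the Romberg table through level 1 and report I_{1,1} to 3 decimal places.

0.099

I_{0,0} (trapezoid, 1 panel, h=1.3000): 0.19691
I_{1,0} (trapezoid, 2 panels, h=0.6500): 0.12323
I_{1,1} = 0.12323 + (0.12323 − 0.19691)/3 = 0.09867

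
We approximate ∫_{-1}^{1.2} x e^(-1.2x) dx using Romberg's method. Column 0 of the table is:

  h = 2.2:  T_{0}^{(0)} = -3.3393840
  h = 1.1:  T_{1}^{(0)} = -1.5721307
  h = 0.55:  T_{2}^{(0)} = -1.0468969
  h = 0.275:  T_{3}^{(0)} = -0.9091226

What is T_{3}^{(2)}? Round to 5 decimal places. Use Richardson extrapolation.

-0.86262

Richardson extrapolation on the trapezoidal column (denominator 4−1=3):
T_{2}^{(1)} = (4·(-1.0468969) − (-1.5721307)) / 3 = -0.8718190
T_{3}^{(1)} = (4·(-0.9091226) − (-1.0468969)) / 3 = -0.8631978
T_{3}^{(2)} = -0.8631978 + (-0.8631978 − (-0.8718190))/15 = -0.8626231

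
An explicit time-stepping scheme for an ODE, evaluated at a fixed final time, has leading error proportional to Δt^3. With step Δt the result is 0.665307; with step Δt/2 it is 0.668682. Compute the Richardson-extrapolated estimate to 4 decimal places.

The leading error scales as Δt^3; refining by a factor of 2 reduces it by 2^3 = 8.
Extrapolated value = (8·A(Δt/2) − A(Δt)) / (8 − 1)
= (8·0.668682 − 0.665307) / 7
= 4.684149 / 7 = 0.669164

0.6692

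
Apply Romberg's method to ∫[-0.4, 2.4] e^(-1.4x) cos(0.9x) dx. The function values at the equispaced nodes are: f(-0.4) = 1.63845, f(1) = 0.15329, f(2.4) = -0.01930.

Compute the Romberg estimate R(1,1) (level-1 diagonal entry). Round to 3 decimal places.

R(0,0) (trapezoid, 1 panel, h=2.8000): 2.26681
R(1,0) (trapezoid, 2 panels, h=1.4000): 1.34801
R(1,1) = 1.34801 + (1.34801 − 2.26681)/3 = 1.04174

1.042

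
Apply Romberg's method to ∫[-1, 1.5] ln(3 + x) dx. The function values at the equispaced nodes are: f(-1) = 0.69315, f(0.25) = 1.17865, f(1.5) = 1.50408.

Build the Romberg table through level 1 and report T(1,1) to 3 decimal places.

2.880

T(0,0) (trapezoid, 1 panel, h=2.5000): 2.74654
T(1,0) (trapezoid, 2 panels, h=1.2500): 2.84658
T(1,1) = 2.84658 + (2.84658 − 2.74654)/3 = 2.87993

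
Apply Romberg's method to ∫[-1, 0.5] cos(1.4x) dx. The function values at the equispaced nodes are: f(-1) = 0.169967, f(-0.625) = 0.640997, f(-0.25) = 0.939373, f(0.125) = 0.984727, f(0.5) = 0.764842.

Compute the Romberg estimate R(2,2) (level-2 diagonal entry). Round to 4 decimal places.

1.1640

R(0,0) (trapezoid, 1 panel, h=1.5000): 0.701107
R(1,0) (trapezoid, 2 panels, h=0.7500): 1.055083
R(2,0) (trapezoid, 4 panels, h=0.3750): 1.137188
R(1,1) = 1.055083 + (1.055083 − 0.701107)/3 = 1.173075
R(2,1) = 1.137188 + (1.137188 − 1.055083)/3 = 1.164556
R(2,2) = 1.164556 + (1.164556 − 1.173075)/15 = 1.163988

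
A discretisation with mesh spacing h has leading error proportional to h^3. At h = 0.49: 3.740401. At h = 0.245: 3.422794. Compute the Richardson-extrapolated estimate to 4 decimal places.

The leading error scales as h^3; refining by a factor of 2 reduces it by 2^3 = 8.
Extrapolated value = (8·A(h/2) − A(h)) / (8 − 1)
= (8·3.422794 − 3.740401) / 7
= 23.641951 / 7 = 3.377422

3.3774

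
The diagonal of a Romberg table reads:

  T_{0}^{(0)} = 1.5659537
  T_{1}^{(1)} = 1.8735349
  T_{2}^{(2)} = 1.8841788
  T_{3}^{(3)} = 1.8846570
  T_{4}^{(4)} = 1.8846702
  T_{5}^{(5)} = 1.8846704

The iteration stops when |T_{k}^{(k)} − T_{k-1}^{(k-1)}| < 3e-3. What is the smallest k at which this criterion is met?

k = 3

|T_{1}^{(1)} − T_{0}^{(0)}| = 0.3075812 ≥ 3e-3
|T_{2}^{(2)} − T_{1}^{(1)}| = 0.0106439 ≥ 3e-3
|T_{3}^{(3)} − T_{2}^{(2)}| = 0.0004782 < 3e-3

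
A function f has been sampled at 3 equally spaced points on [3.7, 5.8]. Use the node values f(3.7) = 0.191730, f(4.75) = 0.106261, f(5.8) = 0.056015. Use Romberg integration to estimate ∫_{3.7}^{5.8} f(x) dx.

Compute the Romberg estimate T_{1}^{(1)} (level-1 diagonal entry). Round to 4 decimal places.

T_{0}^{(0)} (trapezoid, 1 panel, h=2.1000): 0.260132
T_{1}^{(0)} (trapezoid, 2 panels, h=1.0500): 0.241640
T_{1}^{(1)} = 0.241640 + (0.241640 − 0.260132)/3 = 0.235476

0.2355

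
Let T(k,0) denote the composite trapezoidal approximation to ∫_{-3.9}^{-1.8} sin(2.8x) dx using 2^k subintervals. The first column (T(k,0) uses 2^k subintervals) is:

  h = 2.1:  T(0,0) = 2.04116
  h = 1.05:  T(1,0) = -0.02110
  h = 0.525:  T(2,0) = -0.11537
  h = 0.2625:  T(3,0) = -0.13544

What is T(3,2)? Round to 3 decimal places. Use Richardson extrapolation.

T(2,1) = (4·(-0.11537) − (-0.02110)) / 3 = -0.14679
T(3,1) = (4·(-0.13544) − (-0.11537)) / 3 = -0.14213
T(3,2) = -0.14213 + (-0.14213 − (-0.14679))/15 = -0.14182

-0.142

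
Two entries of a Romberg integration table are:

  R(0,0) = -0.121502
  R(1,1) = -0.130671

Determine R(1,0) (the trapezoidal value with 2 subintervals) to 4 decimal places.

-0.1284

From R(1,1) = (4·R(1,0) − R(0,0))/3, solve for R(1,0):
4·R(1,0) = 3·(-0.130671) + (-0.121502) = -0.513515
R(1,0) = -0.128379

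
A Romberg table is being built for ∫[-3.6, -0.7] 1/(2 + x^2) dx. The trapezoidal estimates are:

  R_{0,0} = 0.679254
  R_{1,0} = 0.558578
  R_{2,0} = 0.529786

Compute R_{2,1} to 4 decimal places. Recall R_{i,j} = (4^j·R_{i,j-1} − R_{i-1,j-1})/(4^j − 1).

Richardson extrapolation on the trapezoidal column (denominator 4−1=3):
R_{2,1} = (4·0.529786 − 0.558578) / 3 = 0.520189

0.5202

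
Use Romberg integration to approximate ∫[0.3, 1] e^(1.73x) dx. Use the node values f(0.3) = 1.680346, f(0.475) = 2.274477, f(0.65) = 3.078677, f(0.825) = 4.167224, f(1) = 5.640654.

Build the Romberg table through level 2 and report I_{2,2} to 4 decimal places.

2.2892

I_{0,0} (trapezoid, 1 panel, h=0.7000): 2.562350
I_{1,0} (trapezoid, 2 panels, h=0.3500): 2.358712
I_{2,0} (trapezoid, 4 panels, h=0.1750): 2.306654
I_{1,1} = 2.358712 + (2.358712 − 2.562350)/3 = 2.290833
I_{2,1} = 2.306654 + (2.306654 − 2.358712)/3 = 2.289301
I_{2,2} = 2.289301 + (2.289301 − 2.290833)/15 = 2.289199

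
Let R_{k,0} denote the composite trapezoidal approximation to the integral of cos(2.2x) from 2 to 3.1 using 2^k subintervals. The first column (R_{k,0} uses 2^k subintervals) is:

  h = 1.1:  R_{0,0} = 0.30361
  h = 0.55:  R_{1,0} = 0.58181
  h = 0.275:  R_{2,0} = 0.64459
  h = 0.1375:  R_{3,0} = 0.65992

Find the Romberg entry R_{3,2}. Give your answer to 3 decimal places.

0.665

R_{2,1} = (4·0.64459 − 0.58181) / 3 = 0.66552
R_{3,1} = 0.65992 + (0.65992 − 0.64459)/3 = 0.66503
R_{3,2} = (16·0.66503 − 0.66552) / 15 = 0.66500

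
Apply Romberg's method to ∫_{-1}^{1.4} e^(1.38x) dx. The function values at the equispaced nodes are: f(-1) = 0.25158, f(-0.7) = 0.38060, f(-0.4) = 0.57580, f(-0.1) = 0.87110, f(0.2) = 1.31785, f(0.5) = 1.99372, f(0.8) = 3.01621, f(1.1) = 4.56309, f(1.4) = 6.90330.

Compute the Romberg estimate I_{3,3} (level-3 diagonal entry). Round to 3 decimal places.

I_{0,0} (trapezoid, 1 panel, h=2.4000): 8.58586
I_{1,0} (trapezoid, 2 panels, h=1.2000): 5.87435
I_{2,0} (trapezoid, 4 panels, h=0.6000): 5.09238
I_{3,0} (trapezoid, 8 panels, h=0.3000): 4.88874
I_{1,1} = 5.87435 + (5.87435 − 8.58586)/3 = 4.97051
I_{2,1} = 5.09238 + (5.09238 − 5.87435)/3 = 4.83172
I_{3,1} = 4.88874 + (4.88874 − 5.09238)/3 = 4.82086
I_{2,2} = 4.83172 + (4.83172 − 4.97051)/15 = 4.82247
I_{3,2} = 4.82086 + (4.82086 − 4.83172)/15 = 4.82014
I_{3,3} = 4.82014 + (4.82014 − 4.82247)/63 = 4.82010

4.820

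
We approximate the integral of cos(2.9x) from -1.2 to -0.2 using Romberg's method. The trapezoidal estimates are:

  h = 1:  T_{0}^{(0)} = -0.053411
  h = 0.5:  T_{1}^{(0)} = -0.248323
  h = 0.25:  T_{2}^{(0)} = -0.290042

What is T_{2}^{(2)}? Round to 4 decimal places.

-0.3033

Richardson extrapolation on the trapezoidal column (denominator 4−1=3):
T_{1}^{(1)} = (4·(-0.248323) − (-0.053411)) / 3 = -0.313294
T_{2}^{(1)} = -0.290042 + (-0.290042 − (-0.248323))/3 = -0.303948
T_{2}^{(2)} = -0.303948 + (-0.303948 − (-0.313294))/15 = -0.303325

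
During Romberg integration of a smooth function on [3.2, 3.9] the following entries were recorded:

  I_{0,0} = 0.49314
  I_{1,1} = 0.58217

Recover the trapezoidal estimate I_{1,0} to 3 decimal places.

0.560

From I_{1,1} = (4·I_{1,0} − I_{0,0})/3, solve for I_{1,0}:
4·I_{1,0} = 3·0.58217 + 0.49314 = 2.23965
I_{1,0} = 0.55991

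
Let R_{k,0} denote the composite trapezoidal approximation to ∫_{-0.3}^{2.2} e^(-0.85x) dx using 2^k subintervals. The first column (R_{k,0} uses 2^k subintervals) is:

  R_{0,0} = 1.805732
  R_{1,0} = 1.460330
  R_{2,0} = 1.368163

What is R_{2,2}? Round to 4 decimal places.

1.3369

Richardson extrapolation on the trapezoidal column (denominator 4−1=3):
R_{1,1} = 1.460330 + (1.460330 − 1.805732)/3 = 1.345196
R_{2,1} = (4·1.368163 − 1.460330) / 3 = 1.337441
R_{2,2} = 1.337441 + (1.337441 − 1.345196)/15 = 1.336924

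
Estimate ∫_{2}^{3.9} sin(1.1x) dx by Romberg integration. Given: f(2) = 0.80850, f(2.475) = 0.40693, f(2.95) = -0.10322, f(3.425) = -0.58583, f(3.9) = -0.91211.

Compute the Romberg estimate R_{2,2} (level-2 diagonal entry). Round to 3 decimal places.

R_{0,0} (trapezoid, 1 panel, h=1.9000): -0.09843
R_{1,0} (trapezoid, 2 panels, h=0.9500): -0.14727
R_{2,0} (trapezoid, 4 panels, h=0.4750): -0.15861
R_{1,1} = -0.14727 + (-0.14727 − (-0.09843))/3 = -0.16355
R_{2,1} = -0.15861 + (-0.15861 − (-0.14727))/3 = -0.16239
R_{2,2} = -0.16239 + (-0.16239 − (-0.16355))/15 = -0.16231

-0.162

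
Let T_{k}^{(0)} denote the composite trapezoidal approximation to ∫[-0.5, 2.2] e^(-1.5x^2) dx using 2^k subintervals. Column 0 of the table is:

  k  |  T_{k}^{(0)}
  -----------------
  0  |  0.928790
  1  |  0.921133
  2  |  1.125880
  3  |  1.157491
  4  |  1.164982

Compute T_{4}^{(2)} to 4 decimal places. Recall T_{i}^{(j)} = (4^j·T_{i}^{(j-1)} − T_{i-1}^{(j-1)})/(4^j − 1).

1.1674

T_{3}^{(1)} = (4·1.157491 − 1.125880) / 3 = 1.168028
T_{4}^{(1)} = 1.164982 + (1.164982 − 1.157491)/3 = 1.167479
T_{4}^{(2)} = (16·1.167479 − 1.168028) / 15 = 1.167442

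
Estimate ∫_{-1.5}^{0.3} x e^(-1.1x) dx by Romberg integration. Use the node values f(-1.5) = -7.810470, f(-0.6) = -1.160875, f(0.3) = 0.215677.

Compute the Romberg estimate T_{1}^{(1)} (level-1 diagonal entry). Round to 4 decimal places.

T_{0}^{(0)} (trapezoid, 1 panel, h=1.8000): -6.835314
T_{1}^{(0)} (trapezoid, 2 panels, h=0.9000): -4.462444
T_{1}^{(1)} = -4.462444 + (-4.462444 − (-6.835314))/3 = -3.671487

-3.6715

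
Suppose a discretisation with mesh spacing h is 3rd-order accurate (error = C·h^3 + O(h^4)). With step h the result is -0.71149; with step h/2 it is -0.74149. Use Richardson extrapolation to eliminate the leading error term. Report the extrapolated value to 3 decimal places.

Extrapolated value = (8·A(h/2) − A(h)) / (8 − 1)
= (8·(-0.74149) − (-0.71149)) / 7
= -5.22043 / 7 = -0.74578

-0.746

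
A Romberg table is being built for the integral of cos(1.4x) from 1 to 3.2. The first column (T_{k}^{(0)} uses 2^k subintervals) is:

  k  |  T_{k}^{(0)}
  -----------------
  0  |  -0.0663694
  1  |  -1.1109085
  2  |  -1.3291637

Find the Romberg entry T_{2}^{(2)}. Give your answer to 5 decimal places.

-1.39810

Richardson extrapolation on the trapezoidal column (denominator 4−1=3):
T_{1}^{(1)} = (4·(-1.1109085) − (-0.0663694)) / 3 = -1.4590882
T_{2}^{(1)} = -1.3291637 + (-1.3291637 − (-1.1109085))/3 = -1.4019154
T_{2}^{(2)} = (16·(-1.4019154) − (-1.4590882)) / 15 = -1.3981039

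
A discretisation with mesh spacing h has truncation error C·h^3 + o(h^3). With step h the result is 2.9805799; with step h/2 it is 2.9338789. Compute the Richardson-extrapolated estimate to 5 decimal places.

2.92721

Extrapolated value = (8·A(h/2) − A(h)) / (8 − 1)
= (8·2.9338789 − 2.9805799) / 7
= 20.4904513 / 7 = 2.9272073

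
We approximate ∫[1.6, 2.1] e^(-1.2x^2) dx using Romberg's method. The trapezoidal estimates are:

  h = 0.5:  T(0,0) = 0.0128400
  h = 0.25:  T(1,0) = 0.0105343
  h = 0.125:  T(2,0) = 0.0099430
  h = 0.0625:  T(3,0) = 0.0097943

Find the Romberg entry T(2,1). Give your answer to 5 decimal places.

0.00975

T(2,1) = 0.0099430 + (0.0099430 − 0.0105343)/3 = 0.0097459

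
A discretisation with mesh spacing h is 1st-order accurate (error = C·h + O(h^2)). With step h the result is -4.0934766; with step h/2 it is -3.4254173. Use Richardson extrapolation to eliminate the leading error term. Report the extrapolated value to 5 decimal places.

-2.75736

The leading error scales as h; refining by a factor of 2 reduces it by 2^1 = 2.
Extrapolated value = (2·A(h/2) − A(h)) / (2 − 1)
= (2·(-3.4254173) − (-4.0934766)) / 1
= -2.7573580 / 1 = -2.7573580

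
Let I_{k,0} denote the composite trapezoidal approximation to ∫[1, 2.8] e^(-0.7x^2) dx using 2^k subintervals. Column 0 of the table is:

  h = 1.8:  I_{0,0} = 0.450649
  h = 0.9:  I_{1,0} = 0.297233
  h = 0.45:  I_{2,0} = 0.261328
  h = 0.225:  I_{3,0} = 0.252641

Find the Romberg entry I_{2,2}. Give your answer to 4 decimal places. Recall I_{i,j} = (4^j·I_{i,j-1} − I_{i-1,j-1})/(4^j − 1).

Richardson extrapolation on the trapezoidal column (denominator 4−1=3):
I_{1,1} = (4·0.297233 − 0.450649) / 3 = 0.246094
I_{2,1} = (4·0.261328 − 0.297233) / 3 = 0.249360
I_{2,2} = 0.249360 + (0.249360 − 0.246094)/15 = 0.249578

0.2496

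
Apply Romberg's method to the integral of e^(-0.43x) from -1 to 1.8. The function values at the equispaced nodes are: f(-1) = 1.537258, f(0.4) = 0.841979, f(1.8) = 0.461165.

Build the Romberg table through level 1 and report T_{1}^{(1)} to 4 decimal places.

T_{0}^{(0)} (trapezoid, 1 panel, h=2.8000): 2.797792
T_{1}^{(0)} (trapezoid, 2 panels, h=1.4000): 2.577667
T_{1}^{(1)} = 2.577667 + (2.577667 − 2.797792)/3 = 2.504292

2.5043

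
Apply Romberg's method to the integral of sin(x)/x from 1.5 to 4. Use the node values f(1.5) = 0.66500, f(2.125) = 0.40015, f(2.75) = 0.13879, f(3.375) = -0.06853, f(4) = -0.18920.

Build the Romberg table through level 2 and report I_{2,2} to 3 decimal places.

0.434

I_{0,0} (trapezoid, 1 panel, h=2.5000): 0.59475
I_{1,0} (trapezoid, 2 panels, h=1.2500): 0.47086
I_{2,0} (trapezoid, 4 panels, h=0.6250): 0.44269
I_{1,1} = 0.47086 + (0.47086 − 0.59475)/3 = 0.42956
I_{2,1} = 0.44269 + (0.44269 − 0.47086)/3 = 0.43330
I_{2,2} = 0.43330 + (0.43330 − 0.42956)/15 = 0.43355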